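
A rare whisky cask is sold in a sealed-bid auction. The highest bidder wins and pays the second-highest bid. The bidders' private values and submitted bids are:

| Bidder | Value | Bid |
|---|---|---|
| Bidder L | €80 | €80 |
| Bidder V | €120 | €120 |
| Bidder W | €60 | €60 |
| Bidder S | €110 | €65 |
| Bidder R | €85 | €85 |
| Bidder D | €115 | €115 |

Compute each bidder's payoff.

Ranking the bids: Bidder V €120, then Bidder D €115, then Bidder R €85, then Bidder L €80, then Bidder S €65, then Bidder W €60.
Bidder V has the top bid and wins; the price is the second-highest bid, €115.
Bidder V's payoff = €120 − €115 = €5. All other bidders lose, so their payoff is 0.

Payoffs: Bidder L €0, Bidder V €5, Bidder W €0, Bidder S €0, Bidder R €0, Bidder D €0.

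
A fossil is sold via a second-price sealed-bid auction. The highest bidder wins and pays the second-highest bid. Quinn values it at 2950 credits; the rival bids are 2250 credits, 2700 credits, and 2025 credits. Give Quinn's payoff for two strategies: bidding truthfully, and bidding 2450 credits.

The highest competing bid is 2700 credits.
Bidding truthfully at 2950 credits: Quinn has the top bid, wins, and pays the second-highest bid 2700 credits. Payoff = 2950 credits − 2700 credits = 250 credits.
Bidding 2450 credits: the top bid is 2700 credits (a rival), so Quinn loses. Payoff = 0 credits.
Deviating from a truthful bid can only lose payoff in a second-price auction — never gain.

(a) 250 credits  (b) 0 credits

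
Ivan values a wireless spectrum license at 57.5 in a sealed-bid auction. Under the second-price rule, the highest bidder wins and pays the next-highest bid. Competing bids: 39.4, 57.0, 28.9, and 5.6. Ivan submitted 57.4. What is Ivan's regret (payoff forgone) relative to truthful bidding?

Payoff forgone: 0.0.

The highest competing bid is 57.0.
Bidding truthfully at 57.5: Ivan has the top bid, wins, and pays the second-highest bid 57.0. Payoff = 57.5 − 57.0 = 0.5.
Bidding 57.4: Ivan has the top bid, wins, and pays the second-highest bid 57.0. Payoff = 57.5 − 57.0 = 0.5.
Regret = truthful payoff − actual payoff = 0.5 − 0.5 = 0.0.
The bid only affects whether you win, not the price — here both bids land on the same side of the top rival bid, so the deviation is payoff-neutral.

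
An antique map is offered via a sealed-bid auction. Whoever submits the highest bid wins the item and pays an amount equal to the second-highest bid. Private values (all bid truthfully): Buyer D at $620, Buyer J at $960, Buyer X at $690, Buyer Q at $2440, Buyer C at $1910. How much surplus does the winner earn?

Ranking the bids: Buyer Q $2440, then Buyer C $1910, then Buyer J $960, then Buyer X $690, then Buyer D $620.
Buyer Q wins with the top bid and pays the second-highest, $1910.
Surplus = $2440 − $1910 = $530.

Surplus = $530.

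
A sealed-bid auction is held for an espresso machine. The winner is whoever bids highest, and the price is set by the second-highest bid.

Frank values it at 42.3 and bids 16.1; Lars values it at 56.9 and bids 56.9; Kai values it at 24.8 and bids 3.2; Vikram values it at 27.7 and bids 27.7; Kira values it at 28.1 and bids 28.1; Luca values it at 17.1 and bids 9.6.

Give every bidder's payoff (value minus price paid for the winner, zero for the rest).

Bids in descending order: Lars 56.9, then Kira 28.1, then Vikram 27.7, then Frank 16.1, then Luca 9.6, then Kai 3.2.
Lars has the top bid and wins; the price is the second-highest bid, 28.1.
Lars's payoff = 56.9 − 28.1 = 28.8. All other bidders lose, so their payoff is 0.

Payoffs: Frank 0.0, Lars 28.8, Kai 0.0, Vikram 0.0, Kira 0.0, Luca 0.0.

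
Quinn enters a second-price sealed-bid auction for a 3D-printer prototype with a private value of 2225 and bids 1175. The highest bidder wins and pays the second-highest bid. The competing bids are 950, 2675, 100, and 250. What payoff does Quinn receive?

Payoff = 0.

Highest competing bid: 2675.
Quinn's bid 1175 is not the highest, so Quinn loses, pays nothing, and earns zero payoff.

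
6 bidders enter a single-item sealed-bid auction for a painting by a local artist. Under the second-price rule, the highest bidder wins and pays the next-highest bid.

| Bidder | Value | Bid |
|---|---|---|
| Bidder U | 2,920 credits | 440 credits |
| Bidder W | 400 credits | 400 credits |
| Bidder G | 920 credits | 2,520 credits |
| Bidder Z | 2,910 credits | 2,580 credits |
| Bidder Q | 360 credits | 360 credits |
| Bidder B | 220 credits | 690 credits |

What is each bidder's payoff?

Bids in descending order: Bidder Z 2,580 credits > Bidder G 2,520 credits > Bidder B 690 credits > Bidder U 440 credits > Bidder W 400 credits > Bidder Q 360 credits.
Bidder Z has the top bid and wins; the price is the second-highest bid, 2,520 credits.
Bidder Z's payoff = 2,910 credits − 2,520 credits = 390 credits. All other bidders lose, so their payoff is 0.

Payoffs: Bidder U 0 credits, Bidder W 0 credits, Bidder G 0 credits, Bidder Z 390 credits, Bidder Q 0 credits, Bidder B 0 credits.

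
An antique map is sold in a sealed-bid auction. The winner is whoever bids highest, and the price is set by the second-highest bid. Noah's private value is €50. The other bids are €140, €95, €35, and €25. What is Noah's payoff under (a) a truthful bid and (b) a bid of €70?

The highest competing bid is €140.
Bidding truthfully at €50: the top bid is €140 (a rival), so Noah loses. Payoff = €0.
Bidding €70: the top bid is €140 (a rival), so Noah loses. Payoff = €0.
The bid only affects whether you win, not the price — here both bids land on the same side of the top rival bid, so the deviation is payoff-neutral.

Truthful: €0; alternative: €0.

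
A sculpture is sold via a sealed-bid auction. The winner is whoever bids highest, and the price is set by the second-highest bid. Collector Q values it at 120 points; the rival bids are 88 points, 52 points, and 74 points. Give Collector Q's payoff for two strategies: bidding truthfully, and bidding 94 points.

The highest competing bid is 88 points.
Bidding truthfully at 120 points: Collector Q has the top bid, wins, and pays the second-highest bid 88 points. Payoff = 120 points − 88 points = 32 points.
Bidding 94 points: Collector Q has the top bid, wins, and pays the second-highest bid 88 points. Payoff = 120 points − 88 points = 32 points.

(a) 32 points  (b) 32 points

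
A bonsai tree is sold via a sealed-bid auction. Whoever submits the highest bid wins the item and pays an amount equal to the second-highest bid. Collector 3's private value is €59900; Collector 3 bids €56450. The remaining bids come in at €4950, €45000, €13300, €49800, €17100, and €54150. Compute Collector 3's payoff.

Highest competing bid: €54150.
Collector 3's bid €56450 is the highest overall, so Collector 3 wins and pays the second-highest bid, €54150.
Payoff = value − price = €59900 − €54150 = €5750.

€5750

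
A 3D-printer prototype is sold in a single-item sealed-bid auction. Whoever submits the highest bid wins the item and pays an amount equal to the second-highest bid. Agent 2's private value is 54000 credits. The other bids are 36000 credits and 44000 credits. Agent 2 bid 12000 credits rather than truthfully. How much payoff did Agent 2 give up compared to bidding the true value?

The highest competing bid is 44000 credits.
Bidding truthfully at 54000 credits: Agent 2 has the top bid, wins, and pays the second-highest bid 44000 credits. Payoff = 54000 credits − 44000 credits = 10000 credits.
Bidding 12000 credits: the top bid is 44000 credits (a rival), so Agent 2 loses. Payoff = 0 credits.
Regret = truthful payoff − actual payoff = 10000 credits − 0 credits = 10000 credits.

Regret: 10000 credits.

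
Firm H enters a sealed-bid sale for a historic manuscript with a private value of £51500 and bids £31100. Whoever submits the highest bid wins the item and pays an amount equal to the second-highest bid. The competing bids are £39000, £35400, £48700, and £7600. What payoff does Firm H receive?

£0

Highest competing bid: £48700.
Firm H's bid £31100 is not the highest, so Firm H loses, pays nothing, and earns zero payoff.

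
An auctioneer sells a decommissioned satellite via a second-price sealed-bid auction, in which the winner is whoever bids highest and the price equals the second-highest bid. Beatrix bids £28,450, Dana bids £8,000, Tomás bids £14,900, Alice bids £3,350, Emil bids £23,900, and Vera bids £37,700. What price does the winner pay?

Ordered from highest: Vera £37,700; Beatrix £28,450; Emil £23,900; Tomás £14,900; Dana £8,000; Alice £3,350.
Vera is the highest bidder, so Vera wins.
Under the second-price rule, the price is the second-highest bid: £28,450.

The winner pays £28,450.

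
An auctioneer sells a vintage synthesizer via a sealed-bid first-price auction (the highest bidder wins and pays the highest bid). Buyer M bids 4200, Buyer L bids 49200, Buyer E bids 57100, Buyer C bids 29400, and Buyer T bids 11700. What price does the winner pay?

Ranking the bids: Buyer E 57100; Buyer L 49200; Buyer C 29400; Buyer T 11700; Buyer M 4200.
Buyer E is the highest bidder, so Buyer E wins.
Under the first-price rule, the price is the highest bid: 57100.

The winner pays 57100.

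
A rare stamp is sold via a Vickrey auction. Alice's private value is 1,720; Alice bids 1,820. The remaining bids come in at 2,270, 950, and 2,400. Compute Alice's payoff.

Payoff = 0.

Highest competing bid: 2,400.
Alice's bid 1,820 is not the highest, so Alice loses, pays nothing, and earns zero payoff.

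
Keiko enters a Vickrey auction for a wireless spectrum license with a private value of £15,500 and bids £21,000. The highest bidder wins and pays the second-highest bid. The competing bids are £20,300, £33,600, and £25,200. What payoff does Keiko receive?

Highest competing bid: £33,600.
Keiko's bid £21,000 is not the highest, so Keiko loses, pays nothing, and earns zero payoff.

Keiko's payoff: £0.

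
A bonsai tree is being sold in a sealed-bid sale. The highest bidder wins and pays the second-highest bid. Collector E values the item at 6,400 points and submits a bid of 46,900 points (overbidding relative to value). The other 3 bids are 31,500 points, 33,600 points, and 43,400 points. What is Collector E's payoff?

-37,000 points

Highest competing bid: 43,400 points.
Collector E's bid 46,900 points is the highest overall, so Collector E wins and pays the second-highest bid, 43,400 points.
Payoff = value − price = 6,400 points − 43,400 points = -37,000 points.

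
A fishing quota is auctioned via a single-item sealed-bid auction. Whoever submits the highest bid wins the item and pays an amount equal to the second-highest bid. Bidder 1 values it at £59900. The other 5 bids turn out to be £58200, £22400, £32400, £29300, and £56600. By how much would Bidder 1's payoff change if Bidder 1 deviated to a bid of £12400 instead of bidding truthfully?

The highest competing bid is £58200.
Bidding truthfully at £59900: Bidder 1 has the top bid, wins, and pays the second-highest bid £58200. Payoff = £59900 − £58200 = £1700.
Bidding £12400: the top bid is £58200 (a rival), so Bidder 1 loses. Payoff = £0.
Change = £0 − £1700 = -£1700.

Payoff change: -£1700.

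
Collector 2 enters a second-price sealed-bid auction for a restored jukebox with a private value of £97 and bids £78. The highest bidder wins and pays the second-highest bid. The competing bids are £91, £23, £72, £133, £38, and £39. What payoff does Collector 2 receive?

Highest competing bid: £133.
Collector 2's bid £78 is not the highest, so Collector 2 loses, pays nothing, and earns zero payoff.

Payoff = £0.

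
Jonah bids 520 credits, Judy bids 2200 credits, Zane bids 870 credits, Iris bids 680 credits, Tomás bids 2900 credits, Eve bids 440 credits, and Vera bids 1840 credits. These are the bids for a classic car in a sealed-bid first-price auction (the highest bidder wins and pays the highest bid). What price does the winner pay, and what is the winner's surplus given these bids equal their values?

The winner pays 2900 credits for a surplus of 0 credits.

Ranking the bids: Tomás 2900 credits; Judy 2200 credits; Vera 1840 credits; Zane 870 credits; Iris 680 credits; Jonah 520 credits; Eve 440 credits.
Tomás is the highest bidder, so Tomás wins.
Under the first-price rule, the price is the highest bid: 2900 credits.
Surplus = 2900 credits − 2900 credits = 0 credits.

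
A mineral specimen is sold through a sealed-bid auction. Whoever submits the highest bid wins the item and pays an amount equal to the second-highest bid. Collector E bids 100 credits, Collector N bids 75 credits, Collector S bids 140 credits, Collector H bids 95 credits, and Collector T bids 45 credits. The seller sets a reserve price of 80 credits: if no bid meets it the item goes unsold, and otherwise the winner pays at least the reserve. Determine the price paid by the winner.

Sorted high to low: Collector S 140 credits, then Collector E 100 credits, then Collector H 95 credits, then Collector N 75 credits, then Collector T 45 credits.
Collector S has the highest bid, so Collector S wins.
The second-highest bid is 100 credits, which exceeds the reserve, so that sets the price.

100 credits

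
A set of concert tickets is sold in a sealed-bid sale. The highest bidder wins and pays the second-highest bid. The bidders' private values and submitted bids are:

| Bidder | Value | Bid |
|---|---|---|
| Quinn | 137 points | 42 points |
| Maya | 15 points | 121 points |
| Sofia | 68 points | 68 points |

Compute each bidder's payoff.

Sorted high to low: Maya 121 points > Sofia 68 points > Quinn 42 points.
Maya has the top bid and wins; the price is the second-highest bid, 68 points.
Maya's payoff = 15 points − 68 points = -53 points. All other bidders lose, so their payoff is 0.

Quinn 0 points, Maya -53 points, Sofia 0 points.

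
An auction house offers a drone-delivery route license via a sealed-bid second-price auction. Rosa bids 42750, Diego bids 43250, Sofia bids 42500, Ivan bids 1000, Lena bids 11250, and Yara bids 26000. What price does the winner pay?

Ordered from highest: Diego 43250 > Rosa 42750 > Sofia 42500 > Yara 26000 > Lena 11250 > Ivan 1000.
Diego has the highest bid, so Diego wins.
The second-highest bid is 42750, so that is what Diego pays.

42750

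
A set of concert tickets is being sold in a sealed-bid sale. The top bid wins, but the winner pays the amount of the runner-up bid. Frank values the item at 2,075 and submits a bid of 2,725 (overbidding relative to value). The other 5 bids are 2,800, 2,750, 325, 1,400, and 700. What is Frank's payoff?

Frank's payoff: 0.

Highest competing bid: 2,800.
Frank's bid 2,725 is not the highest, so Frank loses, pays nothing, and earns zero payoff.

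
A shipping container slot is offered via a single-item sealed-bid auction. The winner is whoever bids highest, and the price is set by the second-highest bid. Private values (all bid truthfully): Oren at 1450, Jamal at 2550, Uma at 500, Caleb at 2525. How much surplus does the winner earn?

Bids in descending order: Jamal 2550, then Caleb 2525, then Oren 1450, then Uma 500.
Jamal wins with the top bid and pays the second-highest, 2525.
Surplus = 2550 − 2525 = 25.

25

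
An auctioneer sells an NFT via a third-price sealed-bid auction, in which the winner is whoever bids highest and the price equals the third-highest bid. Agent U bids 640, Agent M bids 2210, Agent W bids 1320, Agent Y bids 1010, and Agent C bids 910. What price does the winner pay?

Ranking the bids: Agent M 2210 > Agent W 1320 > Agent Y 1010 > Agent C 910 > Agent U 640.
Agent M is the highest bidder, so Agent M wins.
Under the third-price rule, the price is the third-highest bid: 1010.

1010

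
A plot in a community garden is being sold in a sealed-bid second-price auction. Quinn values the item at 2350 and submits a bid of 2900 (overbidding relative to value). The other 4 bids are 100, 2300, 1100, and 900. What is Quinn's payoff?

50

Highest competing bid: 2300.
Quinn's bid 2900 is the highest overall, so Quinn wins and pays the second-highest bid, 2300.
Payoff = value − price = 2350 − 2300 = 50.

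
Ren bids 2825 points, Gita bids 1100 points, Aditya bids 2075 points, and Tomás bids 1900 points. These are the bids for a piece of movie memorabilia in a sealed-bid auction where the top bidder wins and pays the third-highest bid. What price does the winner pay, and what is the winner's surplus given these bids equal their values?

Ranking the bids: Ren 2825 points > Aditya 2075 points > Tomás 1900 points > Gita 1100 points.
Ren is the highest bidder, so Ren wins.
Under the third-price rule, the price is the third-highest bid: 1900 points.
Surplus = 2825 points − 1900 points = 925 points.

Price 1900 points; surplus 925 points.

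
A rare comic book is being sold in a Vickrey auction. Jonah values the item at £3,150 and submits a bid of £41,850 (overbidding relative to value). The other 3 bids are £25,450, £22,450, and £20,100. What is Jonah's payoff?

-£22,300

Highest competing bid: £25,450.
Jonah's bid £41,850 is the highest overall, so Jonah wins and pays the second-highest bid, £25,450.
Payoff = value − price = £3,150 − £25,450 = -£22,300.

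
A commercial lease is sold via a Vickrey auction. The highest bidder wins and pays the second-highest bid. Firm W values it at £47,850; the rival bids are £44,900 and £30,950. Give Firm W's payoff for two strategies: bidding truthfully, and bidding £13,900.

Truthful: £2,950; alternative: £0.

The highest competing bid is £44,900.
Bidding truthfully at £47,850: Firm W has the top bid, wins, and pays the second-highest bid £44,900. Payoff = £47,850 − £44,900 = £2,950.
Bidding £13,900: the top bid is £44,900 (a rival), so Firm W loses. Payoff = £0.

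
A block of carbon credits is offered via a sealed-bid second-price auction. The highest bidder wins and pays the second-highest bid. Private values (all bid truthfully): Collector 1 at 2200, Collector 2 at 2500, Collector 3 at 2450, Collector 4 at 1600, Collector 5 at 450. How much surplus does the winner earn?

Sorted high to low: Collector 2 2500, then Collector 3 2450, then Collector 1 2200, then Collector 4 1600, then Collector 5 450.
Collector 2 wins with the top bid and pays the second-highest, 2450.
Surplus = 2500 − 2450 = 50.

Surplus = 50.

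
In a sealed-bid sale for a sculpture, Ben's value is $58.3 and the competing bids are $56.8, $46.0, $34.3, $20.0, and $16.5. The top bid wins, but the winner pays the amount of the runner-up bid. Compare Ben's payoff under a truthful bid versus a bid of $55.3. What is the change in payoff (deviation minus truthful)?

Payoff change: -$1.5.

The highest competing bid is $56.8.
Bidding truthfully at $58.3: Ben has the top bid, wins, and pays the second-highest bid $56.8. Payoff = $58.3 − $56.8 = $1.5.
Bidding $55.3: the top bid is $56.8 (a rival), so Ben loses. Payoff = $0.0.
Change = $0.0 − $1.5 = -$1.5.
Deviating from a truthful bid can only lose payoff in a second-price auction — never gain.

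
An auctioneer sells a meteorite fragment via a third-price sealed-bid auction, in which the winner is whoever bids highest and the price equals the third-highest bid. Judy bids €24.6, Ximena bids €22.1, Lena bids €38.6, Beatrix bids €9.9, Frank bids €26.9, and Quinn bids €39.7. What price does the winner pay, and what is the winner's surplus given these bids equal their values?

Ordered from highest: Quinn €39.7 > Lena €38.6 > Frank €26.9 > Judy €24.6 > Ximena €22.1 > Beatrix €9.9.
Quinn is the highest bidder, so Quinn wins.
Under the third-price rule, the price is the third-highest bid: €26.9.
Surplus = €39.7 − €26.9 = €12.8.

The winner pays €26.9 for a surplus of €12.8.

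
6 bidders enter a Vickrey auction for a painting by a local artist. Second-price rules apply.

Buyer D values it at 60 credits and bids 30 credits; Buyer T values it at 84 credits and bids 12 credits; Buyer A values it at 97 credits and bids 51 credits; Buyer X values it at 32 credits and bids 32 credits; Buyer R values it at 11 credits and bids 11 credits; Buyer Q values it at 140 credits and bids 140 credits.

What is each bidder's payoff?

Buyer D 0 credits, Buyer T 0 credits, Buyer A 0 credits, Buyer X 0 credits, Buyer R 0 credits, Buyer Q 89 credits.

Ranking the bids: Buyer Q 140 credits > Buyer A 51 credits > Buyer X 32 credits > Buyer D 30 credits > Buyer T 12 credits > Buyer R 11 credits.
Buyer Q has the top bid and wins; the price is the second-highest bid, 51 credits.
Buyer Q's payoff = 140 credits − 51 credits = 89 credits. All other bidders lose, so their payoff is 0.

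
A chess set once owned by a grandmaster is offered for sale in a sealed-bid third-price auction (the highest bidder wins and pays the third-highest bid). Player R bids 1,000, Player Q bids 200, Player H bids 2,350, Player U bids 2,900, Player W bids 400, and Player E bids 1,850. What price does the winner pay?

Price paid: 1,850.

Sorted high to low: Player U 2,900 > Player H 2,350 > Player E 1,850 > Player R 1,000 > Player W 400 > Player Q 200.
Player U is the highest bidder, so Player U wins.
Under the third-price rule, the price is the third-highest bid: 1,850.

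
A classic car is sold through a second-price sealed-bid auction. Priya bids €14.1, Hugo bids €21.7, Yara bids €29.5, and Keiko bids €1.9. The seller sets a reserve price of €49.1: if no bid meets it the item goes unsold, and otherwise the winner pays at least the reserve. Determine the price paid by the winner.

unsold

Ordered from highest: Yara €29.5, then Hugo €21.7, then Priya €14.1, then Keiko €1.9.
The top bid €29.5 is below the reserve €49.1, so the item goes unsold and nothing is paid.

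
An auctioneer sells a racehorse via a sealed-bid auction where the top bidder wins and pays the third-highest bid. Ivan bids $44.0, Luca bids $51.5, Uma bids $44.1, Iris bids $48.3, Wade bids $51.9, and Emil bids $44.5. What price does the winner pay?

Price paid: $48.3.

Sorted high to low: Wade $51.9; Luca $51.5; Iris $48.3; Emil $44.5; Uma $44.1; Ivan $44.0.
Wade is the highest bidder, so Wade wins.
Under the third-price rule, the price is the third-highest bid: $48.3.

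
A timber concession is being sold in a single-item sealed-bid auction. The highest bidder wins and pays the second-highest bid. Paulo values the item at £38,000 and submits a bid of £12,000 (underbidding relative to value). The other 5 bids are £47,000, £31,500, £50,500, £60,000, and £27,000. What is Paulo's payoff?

Paulo's payoff: £0.

Highest competing bid: £60,000.
Paulo's bid £12,000 is not the highest, so Paulo loses, pays nothing, and earns zero payoff.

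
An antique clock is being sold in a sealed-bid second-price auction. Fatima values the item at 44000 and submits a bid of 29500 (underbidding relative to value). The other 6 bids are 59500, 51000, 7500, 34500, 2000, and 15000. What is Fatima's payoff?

Highest competing bid: 59500.
Fatima's bid 29500 is not the highest, so Fatima loses, pays nothing, and earns zero payoff.

0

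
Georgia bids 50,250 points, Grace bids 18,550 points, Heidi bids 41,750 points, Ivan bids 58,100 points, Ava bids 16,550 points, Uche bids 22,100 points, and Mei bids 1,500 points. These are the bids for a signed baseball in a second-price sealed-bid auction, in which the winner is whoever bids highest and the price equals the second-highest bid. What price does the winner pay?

50,250 points

Bids in descending order: Ivan 58,100 points; Georgia 50,250 points; Heidi 41,750 points; Uche 22,100 points; Grace 18,550 points; Ava 16,550 points; Mei 1,500 points.
Ivan is the highest bidder, so Ivan wins.
Under the second-price rule, the price is the second-highest bid: 50,250 points.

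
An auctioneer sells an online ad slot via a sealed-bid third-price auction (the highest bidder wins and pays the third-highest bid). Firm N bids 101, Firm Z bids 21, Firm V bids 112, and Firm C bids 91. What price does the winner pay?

Ordered from highest: Firm V 112, then Firm N 101, then Firm C 91, then Firm Z 21.
Firm V is the highest bidder, so Firm V wins.
Under the third-price rule, the price is the third-highest bid: 91.

The winner pays 91.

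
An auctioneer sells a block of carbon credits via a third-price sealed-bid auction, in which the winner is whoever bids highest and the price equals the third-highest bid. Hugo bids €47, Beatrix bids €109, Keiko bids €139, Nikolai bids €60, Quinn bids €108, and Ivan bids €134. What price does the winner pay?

Price paid: €109.

Ordered from highest: Keiko €139; Ivan €134; Beatrix €109; Quinn €108; Nikolai €60; Hugo €47.
Keiko is the highest bidder, so Keiko wins.
Under the third-price rule, the price is the third-highest bid: €109.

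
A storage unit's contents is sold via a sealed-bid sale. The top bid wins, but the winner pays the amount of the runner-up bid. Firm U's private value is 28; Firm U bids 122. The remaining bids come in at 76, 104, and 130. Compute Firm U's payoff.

Highest competing bid: 130.
Firm U's bid 122 is not the highest, so Firm U loses, pays nothing, and earns zero payoff.

Payoff = 0.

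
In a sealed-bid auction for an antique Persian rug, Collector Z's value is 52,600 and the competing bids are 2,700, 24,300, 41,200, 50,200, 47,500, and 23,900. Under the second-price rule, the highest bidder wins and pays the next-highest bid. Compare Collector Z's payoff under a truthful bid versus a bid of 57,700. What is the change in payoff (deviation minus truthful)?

0

The highest competing bid is 50,200.
Bidding truthfully at 52,600: Collector Z has the top bid, wins, and pays the second-highest bid 50,200. Payoff = 52,600 − 50,200 = 2,400.
Bidding 57,700: Collector Z has the top bid, wins, and pays the second-highest bid 50,200. Payoff = 52,600 − 50,200 = 2,400.
Change = 2,400 − 2,400 = 0.
The bid only affects whether you win, not the price — here both bids land on the same side of the top rival bid, so the deviation is payoff-neutral.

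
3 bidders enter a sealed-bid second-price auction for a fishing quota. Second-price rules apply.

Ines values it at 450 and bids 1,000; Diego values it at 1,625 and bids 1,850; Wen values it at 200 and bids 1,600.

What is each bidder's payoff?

Sorted high to low: Diego 1,850 > Wen 1,600 > Ines 1,000.
Diego has the top bid and wins; the price is the second-highest bid, 1,600.
Diego's payoff = 1,625 − 1,600 = 25. All other bidders lose, so their payoff is 0.

Payoffs: Ines 0, Diego 25, Wen 0.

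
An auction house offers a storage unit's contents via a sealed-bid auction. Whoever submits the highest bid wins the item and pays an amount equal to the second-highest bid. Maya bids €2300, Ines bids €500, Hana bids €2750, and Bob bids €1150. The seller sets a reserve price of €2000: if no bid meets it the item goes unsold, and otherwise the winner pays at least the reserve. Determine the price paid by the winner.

The winner pays €2300.

Bids in descending order: Hana €2750; Maya €2300; Bob €1150; Ines €500.
Hana has the highest bid, so Hana wins.
The second-highest bid is €2300, which exceeds the reserve, so that sets the price.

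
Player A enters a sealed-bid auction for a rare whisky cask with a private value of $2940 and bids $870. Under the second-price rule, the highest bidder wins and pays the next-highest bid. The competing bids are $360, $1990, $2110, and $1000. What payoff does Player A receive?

Highest competing bid: $2110.
Player A's bid $870 is not the highest, so Player A loses, pays nothing, and earns zero payoff.

Player A's payoff: $0.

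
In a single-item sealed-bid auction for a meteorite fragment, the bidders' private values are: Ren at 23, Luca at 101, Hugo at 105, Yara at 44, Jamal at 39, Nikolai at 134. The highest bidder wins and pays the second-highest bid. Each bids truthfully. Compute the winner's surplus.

Sorted high to low: Nikolai 134; Hugo 105; Luca 101; Yara 44; Jamal 39; Ren 23.
Nikolai wins with the top bid and pays the second-highest, 105.
Surplus = 134 − 105 = 29.

29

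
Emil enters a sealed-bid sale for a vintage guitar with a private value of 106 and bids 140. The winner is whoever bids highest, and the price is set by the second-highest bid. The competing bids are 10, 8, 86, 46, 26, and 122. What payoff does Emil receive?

Emil's payoff: -16.

Highest competing bid: 122.
Emil's bid 140 is the highest overall, so Emil wins and pays the second-highest bid, 122.
Payoff = value − price = 106 − 122 = -16.
Overbidding won the item at a price above value — truthful bidding would have avoided this loss.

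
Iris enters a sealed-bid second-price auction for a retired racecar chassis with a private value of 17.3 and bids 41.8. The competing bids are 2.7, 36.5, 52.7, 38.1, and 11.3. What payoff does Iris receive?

Iris's payoff: 0.0.

Highest competing bid: 52.7.
Iris's bid 41.8 is not the highest, so Iris loses, pays nothing, and earns zero payoff.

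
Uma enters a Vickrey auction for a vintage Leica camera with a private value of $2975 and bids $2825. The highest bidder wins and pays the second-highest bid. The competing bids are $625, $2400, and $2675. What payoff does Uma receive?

$300

Highest competing bid: $2675.
Uma's bid $2825 is the highest overall, so Uma wins and pays the second-highest bid, $2675.
Payoff = value − price = $2975 − $2675 = $300.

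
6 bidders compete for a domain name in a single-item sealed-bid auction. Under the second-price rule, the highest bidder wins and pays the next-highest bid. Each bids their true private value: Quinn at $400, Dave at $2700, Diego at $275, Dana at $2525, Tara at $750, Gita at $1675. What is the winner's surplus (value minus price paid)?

Surplus = $175.

Ranking the bids: Dave $2700; Dana $2525; Gita $1675; Tara $750; Quinn $400; Diego $275.
Dave wins with the top bid and pays the second-highest, $2525.
Surplus = $2700 − $2525 = $175.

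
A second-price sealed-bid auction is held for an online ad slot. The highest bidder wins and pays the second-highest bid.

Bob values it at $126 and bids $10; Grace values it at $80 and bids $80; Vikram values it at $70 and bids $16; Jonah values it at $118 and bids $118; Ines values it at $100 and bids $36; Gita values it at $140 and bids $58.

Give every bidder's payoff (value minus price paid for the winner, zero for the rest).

Ranking the bids: Jonah $118 > Grace $80 > Gita $58 > Ines $36 > Vikram $16 > Bob $10.
Jonah has the top bid and wins; the price is the second-highest bid, $80.
Jonah's payoff = $118 − $80 = $38. All other bidders lose, so their payoff is 0.

Payoffs: Bob $0, Grace $0, Vikram $0, Jonah $38, Ines $0, Gita $0.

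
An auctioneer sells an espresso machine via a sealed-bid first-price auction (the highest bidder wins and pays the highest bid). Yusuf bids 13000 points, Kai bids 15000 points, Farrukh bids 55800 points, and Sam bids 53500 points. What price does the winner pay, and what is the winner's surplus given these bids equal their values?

Price 55800 points; surplus 0 points.

Bids in descending order: Farrukh 55800 points > Sam 53500 points > Kai 15000 points > Yusuf 13000 points.
Farrukh is the highest bidder, so Farrukh wins.
Under the first-price rule, the price is the highest bid: 55800 points.
Surplus = 55800 points − 55800 points = 0 points.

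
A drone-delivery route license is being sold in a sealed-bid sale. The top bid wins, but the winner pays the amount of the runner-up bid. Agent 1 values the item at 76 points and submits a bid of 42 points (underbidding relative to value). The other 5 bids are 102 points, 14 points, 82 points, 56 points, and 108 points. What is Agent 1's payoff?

The bidder's payoff: 0 points.

Highest competing bid: 108 points.
Agent 1's bid 42 points is not the highest, so Agent 1 loses, pays nothing, and earns zero payoff.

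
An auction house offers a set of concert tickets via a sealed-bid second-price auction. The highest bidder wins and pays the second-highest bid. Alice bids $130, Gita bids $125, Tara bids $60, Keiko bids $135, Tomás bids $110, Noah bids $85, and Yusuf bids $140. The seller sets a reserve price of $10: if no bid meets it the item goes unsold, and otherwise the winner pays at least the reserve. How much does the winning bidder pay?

Ranking the bids: Yusuf $140, then Keiko $135, then Alice $130, then Gita $125, then Tomás $110, then Noah $85, then Tara $60.
Yusuf has the highest bid, so Yusuf wins.
The second-highest bid is $135, which exceeds the reserve, so that sets the price.

The winner pays $135.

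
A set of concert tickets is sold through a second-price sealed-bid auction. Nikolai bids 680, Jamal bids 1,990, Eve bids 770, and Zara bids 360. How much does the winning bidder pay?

Ordered from highest: Jamal 1,990; Eve 770; Nikolai 680; Zara 360.
Jamal has the highest bid, so Jamal wins.
The second-highest bid is 770, so that is what Jamal pays.

Price paid: 770.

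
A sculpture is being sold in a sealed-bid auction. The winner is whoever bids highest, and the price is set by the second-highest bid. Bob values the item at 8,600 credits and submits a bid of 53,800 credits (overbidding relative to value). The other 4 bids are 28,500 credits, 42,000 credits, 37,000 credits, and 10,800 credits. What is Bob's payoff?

Bob's payoff: -33,400 credits.

Highest competing bid: 42,000 credits.
Bob's bid 53,800 credits is the highest overall, so Bob wins and pays the second-highest bid, 42,000 credits.
Payoff = value − price = 8,600 credits − 42,000 credits = -33,400 credits.
Overbidding won the item at a price above value — truthful bidding would have avoided this loss.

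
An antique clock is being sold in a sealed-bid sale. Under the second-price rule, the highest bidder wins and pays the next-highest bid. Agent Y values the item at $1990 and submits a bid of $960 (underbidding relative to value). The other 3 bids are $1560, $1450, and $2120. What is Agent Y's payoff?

Agent Y's payoff: $0.

Highest competing bid: $2120.
Agent Y's bid $960 is not the highest, so Agent Y loses, pays nothing, and earns zero payoff.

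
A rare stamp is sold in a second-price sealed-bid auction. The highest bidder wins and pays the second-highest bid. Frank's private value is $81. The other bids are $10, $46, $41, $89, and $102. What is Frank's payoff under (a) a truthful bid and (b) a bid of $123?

(a) $0  (b) -$21

The highest competing bid is $102.
Bidding truthfully at $81: the top bid is $102 (a rival), so Frank loses. Payoff = $0.
Bidding $123: Frank has the top bid, wins, and pays the second-highest bid $102. Payoff = $81 − $102 = -$21.
This is the dominant-strategy logic: truthful bidding weakly beats any alternative.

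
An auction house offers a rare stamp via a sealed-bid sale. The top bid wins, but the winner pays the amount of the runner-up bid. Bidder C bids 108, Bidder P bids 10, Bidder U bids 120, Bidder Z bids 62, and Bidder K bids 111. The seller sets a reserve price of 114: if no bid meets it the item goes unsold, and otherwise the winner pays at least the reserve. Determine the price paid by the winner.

Bids in descending order: Bidder U 120, then Bidder K 111, then Bidder C 108, then Bidder Z 62, then Bidder P 10.
Bidder U has the highest bid, so Bidder U wins.
The second-highest bid is 111, but the reserve 114 is higher, so the price is the reserve.

114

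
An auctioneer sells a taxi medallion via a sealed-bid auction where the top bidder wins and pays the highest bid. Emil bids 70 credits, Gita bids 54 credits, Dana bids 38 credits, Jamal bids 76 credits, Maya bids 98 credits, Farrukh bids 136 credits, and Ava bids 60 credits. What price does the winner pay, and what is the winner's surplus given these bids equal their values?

Bids in descending order: Farrukh 136 credits, then Maya 98 credits, then Jamal 76 credits, then Emil 70 credits, then Ava 60 credits, then Gita 54 credits, then Dana 38 credits.
Farrukh is the highest bidder, so Farrukh wins.
Under the first-price rule, the price is the highest bid: 136 credits.
Surplus = 136 credits − 136 credits = 0 credits.

The winner pays 136 credits for a surplus of 0 credits.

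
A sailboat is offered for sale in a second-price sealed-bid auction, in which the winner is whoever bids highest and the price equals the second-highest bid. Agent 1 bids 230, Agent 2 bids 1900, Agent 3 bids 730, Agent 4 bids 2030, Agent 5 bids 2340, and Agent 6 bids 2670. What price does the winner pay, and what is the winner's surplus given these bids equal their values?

Price 2340; surplus 330.

Bids in descending order: Agent 6 2670; Agent 5 2340; Agent 4 2030; Agent 2 1900; Agent 3 730; Agent 1 230.
Agent 6 is the highest bidder, so Agent 6 wins.
Under the second-price rule, the price is the second-highest bid: 2340.
Surplus = 2670 − 2340 = 330.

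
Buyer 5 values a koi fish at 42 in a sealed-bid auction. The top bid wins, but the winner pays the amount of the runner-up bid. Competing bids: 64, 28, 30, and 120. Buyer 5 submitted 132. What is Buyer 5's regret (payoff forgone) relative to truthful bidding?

Regret: 78.

The highest competing bid is 120.
Bidding truthfully at 42: the top bid is 120 (a rival), so Buyer 5 loses. Payoff = 0.
Bidding 132: Buyer 5 has the top bid, wins, and pays the second-highest bid 120. Payoff = 42 − 120 = -78.
Regret = truthful payoff − actual payoff = 0 − -78 = 78.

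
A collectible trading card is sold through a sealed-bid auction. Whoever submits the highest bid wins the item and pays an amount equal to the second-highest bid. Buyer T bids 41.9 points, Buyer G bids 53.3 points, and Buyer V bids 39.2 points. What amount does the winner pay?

Ranking the bids: Buyer G 53.3 points, then Buyer T 41.9 points, then Buyer V 39.2 points.
Buyer G has the highest bid, so Buyer G wins.
The second-highest bid is 41.9 points, so that is what Buyer G pays.

Price paid: 41.9 points.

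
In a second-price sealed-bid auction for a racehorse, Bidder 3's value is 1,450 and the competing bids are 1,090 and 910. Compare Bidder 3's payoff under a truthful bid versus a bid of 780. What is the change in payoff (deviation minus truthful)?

The highest competing bid is 1,090.
Bidding truthfully at 1,450: Bidder 3 has the top bid, wins, and pays the second-highest bid 1,090. Payoff = 1,450 − 1,090 = 360.
Bidding 780: the top bid is 1,090 (a rival), so Bidder 3 loses. Payoff = 0.
Change = 0 − 360 = -360.
Deviating from a truthful bid can only lose payoff in a second-price auction — never gain.

Change in payoff: -360.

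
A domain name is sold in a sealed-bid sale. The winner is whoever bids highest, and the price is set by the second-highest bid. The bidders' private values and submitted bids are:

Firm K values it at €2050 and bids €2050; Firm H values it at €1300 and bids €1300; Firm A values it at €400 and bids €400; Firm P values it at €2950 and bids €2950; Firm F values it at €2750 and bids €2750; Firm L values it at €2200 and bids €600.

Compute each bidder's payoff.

Sorted high to low: Firm P €2950; Firm F €2750; Firm K €2050; Firm H €1300; Firm L €600; Firm A €400.
Firm P has the top bid and wins; the price is the second-highest bid, €2750.
Firm P's payoff = €2950 − €2750 = €200. All other bidders lose, so their payoff is 0.

Firm K €0, Firm H €0, Firm A €0, Firm P €200, Firm F €0, Firm L €0.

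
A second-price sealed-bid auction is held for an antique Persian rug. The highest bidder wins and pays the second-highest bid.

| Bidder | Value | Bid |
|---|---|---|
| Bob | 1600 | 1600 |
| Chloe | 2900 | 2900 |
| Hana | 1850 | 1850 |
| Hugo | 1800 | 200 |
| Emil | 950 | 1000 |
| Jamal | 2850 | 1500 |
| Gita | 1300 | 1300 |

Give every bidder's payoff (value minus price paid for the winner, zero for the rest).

Ranking the bids: Chloe 2900 > Hana 1850 > Bob 1600 > Jamal 1500 > Gita 1300 > Emil 1000 > Hugo 200.
Chloe has the top bid and wins; the price is the second-highest bid, 1850.
Chloe's payoff = 2900 − 1850 = 1050. All other bidders lose, so their payoff is 0.

Bob 0, Chloe 1050, Hana 0, Hugo 0, Emil 0, Jamal 0, Gita 0.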